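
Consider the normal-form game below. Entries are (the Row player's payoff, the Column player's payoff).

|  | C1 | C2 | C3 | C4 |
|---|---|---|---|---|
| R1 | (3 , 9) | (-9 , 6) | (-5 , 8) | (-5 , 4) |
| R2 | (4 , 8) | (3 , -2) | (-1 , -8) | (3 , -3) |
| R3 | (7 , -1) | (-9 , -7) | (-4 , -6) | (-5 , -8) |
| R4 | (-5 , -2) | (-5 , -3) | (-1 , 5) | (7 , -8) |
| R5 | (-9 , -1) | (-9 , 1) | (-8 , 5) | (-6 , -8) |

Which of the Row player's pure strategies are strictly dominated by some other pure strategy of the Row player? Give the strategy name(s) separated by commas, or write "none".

R1, R5

R2 strictly dominates R1 — C1: 4>3, C2: 3>-9, C3: -1>-5, C4: 3>-5.
Nothing dominates R2: R1 at C1 (4>3); R3 at C2 (3>-9); R4 at C1 (4>-5); R5 at C1 (4>-9).
Nothing dominates R3: R1 at C1 (7>3); R2 at C1 (7>4); R4 at C1 (7>-5); R5 at C1 (7>-9).
Nothing dominates R4: R1 at C2 (-5>-9); R2 at C3 (-1=-1); R3 at C2 (-5>-9); R5 at C1 (-5>-9).
R2 strictly dominates R5 — C1: 4>-9, C2: 3>-9, C3: -1>-8, C4: 3>-6.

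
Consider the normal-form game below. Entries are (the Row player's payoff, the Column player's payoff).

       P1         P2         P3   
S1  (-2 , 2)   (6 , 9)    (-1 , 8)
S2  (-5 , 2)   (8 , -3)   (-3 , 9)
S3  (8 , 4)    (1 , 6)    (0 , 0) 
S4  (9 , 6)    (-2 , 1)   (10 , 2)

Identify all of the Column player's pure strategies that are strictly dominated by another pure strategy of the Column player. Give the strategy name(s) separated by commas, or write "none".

none

Nothing dominates P1: P2 at S2 (2>-3); P3 at S3 (4>0).
Nothing dominates P2: P1 at S1 (9>2); P3 at S1 (9>8).
P3: no other strategy beats it everywhere (P1 at S1 (8>2); P2 at S2 (9>-3)).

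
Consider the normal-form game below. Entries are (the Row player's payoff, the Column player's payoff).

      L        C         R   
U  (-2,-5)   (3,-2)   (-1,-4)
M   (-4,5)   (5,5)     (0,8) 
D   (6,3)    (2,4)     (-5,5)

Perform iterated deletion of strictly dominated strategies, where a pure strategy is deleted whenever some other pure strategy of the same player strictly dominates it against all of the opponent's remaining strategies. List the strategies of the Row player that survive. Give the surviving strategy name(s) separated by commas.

Column L is eliminated: R beats it against every remaining row (U: -4>-5, M: 8>5, D: 5>3).
Row U is eliminated: M beats it against every remaining column (C: 5>3, R: 0>-1).
The Row player's strategy D is strictly dominated by M (C: 5>2, R: 0>-5) and is removed.
For the Column player, R strictly dominates C on the remaining rows (M: 8>5); eliminate C.
Among the remaining strategies, none is strictly dominated by another pure strategy of the same player, so the elimination stops.
Surviving strategies — the Row player: {M}; the Column player: {R}.

M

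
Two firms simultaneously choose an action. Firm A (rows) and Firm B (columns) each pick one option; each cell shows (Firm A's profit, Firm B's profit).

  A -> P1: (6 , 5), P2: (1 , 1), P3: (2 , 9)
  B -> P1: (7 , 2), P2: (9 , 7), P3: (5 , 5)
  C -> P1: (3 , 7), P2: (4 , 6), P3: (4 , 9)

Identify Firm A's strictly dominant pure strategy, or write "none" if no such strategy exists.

B vs A: P1: 7>6, P2: 9>1, P3: 5>2.
B vs C: P1: 7>3, P2: 9>4, P3: 5>4.
B strictly beats every other strategy against every opponent action, so it is strictly dominant.

B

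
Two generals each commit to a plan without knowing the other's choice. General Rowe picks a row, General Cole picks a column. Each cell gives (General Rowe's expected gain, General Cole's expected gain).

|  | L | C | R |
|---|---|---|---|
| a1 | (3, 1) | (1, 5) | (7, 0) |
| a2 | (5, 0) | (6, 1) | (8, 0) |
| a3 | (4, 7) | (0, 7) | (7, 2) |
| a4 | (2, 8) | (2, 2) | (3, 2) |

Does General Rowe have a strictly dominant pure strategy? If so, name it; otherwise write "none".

a2 vs a1: L: 5>3, C: 6>1, R: 8>7.
a2 vs a3: L: 5>4, C: 6>0, R: 8>7.
a2 vs a4: L: 5>2, C: 6>2, R: 8>3.
a2 strictly beats every other strategy against every opponent action, so it is strictly dominant.

a2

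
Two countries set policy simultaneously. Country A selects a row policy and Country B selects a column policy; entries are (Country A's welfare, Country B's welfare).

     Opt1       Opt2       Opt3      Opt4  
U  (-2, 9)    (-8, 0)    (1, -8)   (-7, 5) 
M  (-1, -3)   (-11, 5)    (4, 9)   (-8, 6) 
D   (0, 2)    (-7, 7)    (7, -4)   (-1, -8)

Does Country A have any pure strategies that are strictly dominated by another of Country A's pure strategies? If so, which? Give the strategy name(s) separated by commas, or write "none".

U is strictly dominated by D (Opt1: 0>-2, Opt2: -7>-8, Opt3: 7>1, Opt4: -1>-7).
M is strictly dominated by D (Opt1: 0>-1, Opt2: -7>-11, Opt3: 7>4, Opt4: -1>-8).
D: no other strategy beats it everywhere (U at Opt1 (0>-2); M at Opt1 (0>-1)).

U, M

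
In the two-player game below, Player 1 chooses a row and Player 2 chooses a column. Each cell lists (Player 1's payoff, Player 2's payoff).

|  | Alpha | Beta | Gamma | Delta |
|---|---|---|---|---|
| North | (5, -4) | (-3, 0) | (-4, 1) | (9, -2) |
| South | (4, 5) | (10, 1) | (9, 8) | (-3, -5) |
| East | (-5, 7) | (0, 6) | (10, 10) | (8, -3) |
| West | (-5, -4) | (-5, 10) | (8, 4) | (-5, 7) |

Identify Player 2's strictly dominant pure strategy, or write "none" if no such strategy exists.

Alpha fails to dominate Beta at North (-4<0).
Beta fails to dominate Alpha at South (1<5).
Gamma fails to dominate Beta at West (4<10).
Delta fails to dominate Alpha at South (-5<5).
No single strategy dominates all the others.

none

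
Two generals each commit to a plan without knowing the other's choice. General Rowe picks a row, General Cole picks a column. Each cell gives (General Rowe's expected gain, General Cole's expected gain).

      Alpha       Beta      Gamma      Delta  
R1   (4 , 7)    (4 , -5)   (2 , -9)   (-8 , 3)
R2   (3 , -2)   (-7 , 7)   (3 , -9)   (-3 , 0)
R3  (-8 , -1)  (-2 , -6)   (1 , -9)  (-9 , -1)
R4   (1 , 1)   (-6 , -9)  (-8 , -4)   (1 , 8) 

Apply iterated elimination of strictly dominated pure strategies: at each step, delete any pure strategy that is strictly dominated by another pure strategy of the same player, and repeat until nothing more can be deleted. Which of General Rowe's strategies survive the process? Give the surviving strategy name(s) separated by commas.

R1, R2, R4

For General Rowe, R1 strictly dominates R3 on the remaining columns (Alpha: 4>-8, Beta: 4>-2, Gamma: 2>1, Delta: -8>-9); eliminate R3.
For General Cole, Alpha strictly dominates Gamma on the remaining rows (R1: 7>-9, R2: -2>-9, R4: 1>-4); eliminate Gamma.
Among the remaining strategies, none is strictly dominated by another pure strategy of the same player, so the elimination stops.
Surviving strategies — General Rowe: {R1, R2, R4}; General Cole: {Alpha, Beta, Delta}.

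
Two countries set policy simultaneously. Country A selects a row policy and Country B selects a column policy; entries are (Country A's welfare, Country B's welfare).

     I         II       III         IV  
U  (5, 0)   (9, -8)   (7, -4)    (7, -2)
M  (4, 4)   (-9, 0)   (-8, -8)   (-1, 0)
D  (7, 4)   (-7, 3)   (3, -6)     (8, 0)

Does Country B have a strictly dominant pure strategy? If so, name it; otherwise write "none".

I

I vs II: U: 0>-8, M: 4>0, D: 4>3.
I vs III: U: 0>-4, M: 4>-8, D: 4>-6.
I vs IV: U: 0>-2, M: 4>0, D: 4>0.
I strictly beats every other strategy against every opponent action, so it is strictly dominant.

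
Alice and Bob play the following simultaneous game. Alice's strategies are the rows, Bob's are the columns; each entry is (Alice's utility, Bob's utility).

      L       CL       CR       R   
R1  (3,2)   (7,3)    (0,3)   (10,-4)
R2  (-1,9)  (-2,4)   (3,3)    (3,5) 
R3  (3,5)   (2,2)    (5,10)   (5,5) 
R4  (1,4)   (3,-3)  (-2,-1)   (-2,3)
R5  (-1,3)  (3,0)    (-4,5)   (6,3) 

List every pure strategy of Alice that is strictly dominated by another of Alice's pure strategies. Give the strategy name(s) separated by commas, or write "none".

Nothing dominates R1: R2 at L (3>-1); R3 at L (3=3); R4 at L (3>1); R5 at L (3>-1).
R2 is strictly dominated by R3 (L: 3>-1, CL: 2>-2, CR: 5>3, R: 5>3).
Nothing dominates R3: R1 at L (3=3); R2 at L (3>-1); R4 at L (3>1); R5 at L (3>-1).
R4 is strictly dominated by R1 (L: 3>1, CL: 7>3, CR: 0>-2, R: 10>-2).
R5: dominated, since R1 does at least as well everywhere (L: 3>-1, CL: 7>3, CR: 0>-4, R: 10>6).

R2, R4, R5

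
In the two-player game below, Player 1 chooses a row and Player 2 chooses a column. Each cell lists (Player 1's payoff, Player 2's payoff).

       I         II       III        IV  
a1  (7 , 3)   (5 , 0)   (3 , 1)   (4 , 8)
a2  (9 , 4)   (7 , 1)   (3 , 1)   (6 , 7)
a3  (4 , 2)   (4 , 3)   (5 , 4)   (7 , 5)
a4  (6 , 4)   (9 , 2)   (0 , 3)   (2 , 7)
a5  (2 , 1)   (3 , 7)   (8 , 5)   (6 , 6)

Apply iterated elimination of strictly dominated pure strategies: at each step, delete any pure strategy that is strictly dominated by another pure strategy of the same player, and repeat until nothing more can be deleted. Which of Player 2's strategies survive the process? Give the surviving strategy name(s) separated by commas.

IV

Player 2's strategy I is strictly dominated by IV (a1: 8>3, a2: 7>4, a3: 5>2, a4: 7>4, a5: 6>1) and is removed.
For Player 2, IV strictly dominates III on the remaining rows (a1: 8>1, a2: 7>1, a3: 5>4, a4: 7>3, a5: 6>5); eliminate III.
For Player 1, a2 strictly dominates a1 on the remaining columns (II: 7>5, IV: 6>4); eliminate a1.
Row a5 is eliminated: a3 beats it against every remaining column (II: 4>3, IV: 7>6).
Player 2's strategy II is strictly dominated by IV (a2: 7>1, a3: 5>3, a4: 7>2) and is removed.
Row a2 is eliminated: a3 beats it against every remaining column (IV: 7>6).
Player 1's strategy a4 is strictly dominated by a3 (IV: 7>2) and is removed.
Among the remaining strategies, none is strictly dominated by another pure strategy of the same player, so the elimination stops.
Surviving strategies — Player 1: {a3}; Player 2: {IV}.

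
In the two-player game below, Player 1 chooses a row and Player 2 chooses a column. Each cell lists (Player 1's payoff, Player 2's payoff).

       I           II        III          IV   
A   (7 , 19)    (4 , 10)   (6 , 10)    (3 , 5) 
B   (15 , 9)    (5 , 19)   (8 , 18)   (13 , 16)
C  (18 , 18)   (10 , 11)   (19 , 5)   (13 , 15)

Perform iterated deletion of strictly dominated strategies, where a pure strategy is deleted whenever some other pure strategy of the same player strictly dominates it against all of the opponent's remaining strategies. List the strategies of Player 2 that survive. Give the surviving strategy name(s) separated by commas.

I, II, IV

Player 1's strategy A is strictly dominated by B (I: 15>7, II: 5>4, III: 8>6, IV: 13>3) and is removed.
For Player 2, II strictly dominates III on the remaining rows (B: 19>18, C: 11>5); eliminate III.
Among the remaining strategies, none is strictly dominated by another pure strategy of the same player, so the elimination stops.
Surviving strategies — Player 1: {B, C}; Player 2: {I, II, IV}.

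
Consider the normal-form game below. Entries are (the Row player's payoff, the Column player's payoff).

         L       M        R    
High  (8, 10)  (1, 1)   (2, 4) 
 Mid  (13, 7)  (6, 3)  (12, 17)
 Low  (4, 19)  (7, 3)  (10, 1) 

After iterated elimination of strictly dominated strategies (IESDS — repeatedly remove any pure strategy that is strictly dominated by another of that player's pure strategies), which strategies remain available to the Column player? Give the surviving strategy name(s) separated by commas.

R

The Row player's strategy High is strictly dominated by Mid (L: 13>8, M: 6>1, R: 12>2) and is removed.
Column M is eliminated: L beats it against every remaining row (Mid: 7>3, Low: 19>3).
Row Low is eliminated: Mid beats it against every remaining column (L: 13>4, R: 12>10).
Column L is eliminated: R beats it against every remaining row (Mid: 17>7).
Among the remaining strategies, none is strictly dominated by another pure strategy of the same player, so the elimination stops.
Surviving strategies — the Row player: {Mid}; the Column player: {R}.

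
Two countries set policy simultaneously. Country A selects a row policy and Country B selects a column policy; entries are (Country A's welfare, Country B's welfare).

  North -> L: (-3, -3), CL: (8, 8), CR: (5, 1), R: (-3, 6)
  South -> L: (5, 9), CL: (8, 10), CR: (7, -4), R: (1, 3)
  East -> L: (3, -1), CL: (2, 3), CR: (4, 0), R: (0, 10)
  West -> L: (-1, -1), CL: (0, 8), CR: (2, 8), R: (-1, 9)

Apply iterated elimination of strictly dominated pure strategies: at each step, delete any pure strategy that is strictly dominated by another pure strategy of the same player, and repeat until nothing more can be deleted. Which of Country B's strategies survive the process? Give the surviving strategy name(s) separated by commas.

CL

Row East is eliminated: South beats it against every remaining column (L: 5>3, CL: 8>2, CR: 7>4, R: 1>0).
Row West is eliminated: South beats it against every remaining column (L: 5>-1, CL: 8>0, CR: 7>2, R: 1>-1).
Column L is eliminated: CL beats it against every remaining row (North: 8>-3, South: 10>9).
Country B's strategy CR is strictly dominated by CL (North: 8>1, South: 10>-4) and is removed.
For Country B, CL strictly dominates R on the remaining rows (North: 8>6, South: 10>3); eliminate R.
Among the remaining strategies, none is strictly dominated by another pure strategy of the same player, so the elimination stops.
Surviving strategies — Country A: {North, South}; Country B: {CL}.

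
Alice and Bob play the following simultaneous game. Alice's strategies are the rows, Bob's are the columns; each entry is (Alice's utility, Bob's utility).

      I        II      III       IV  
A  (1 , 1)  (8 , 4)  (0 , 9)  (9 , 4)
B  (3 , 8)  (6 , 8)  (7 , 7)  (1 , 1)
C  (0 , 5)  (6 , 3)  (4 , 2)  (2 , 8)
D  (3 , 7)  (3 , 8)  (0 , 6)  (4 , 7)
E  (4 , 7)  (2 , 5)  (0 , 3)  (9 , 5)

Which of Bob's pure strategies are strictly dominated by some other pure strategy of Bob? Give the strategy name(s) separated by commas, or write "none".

none

Nothing dominates I: II at B (8=8); III at B (8>7); IV at B (8>1).
II: no other strategy beats it everywhere (I at A (4>1); III at B (8>7); IV at A (4=4)).
Nothing dominates III: I at A (9>1); II at A (9>4); IV at A (9>4).
IV: no other strategy beats it everywhere (I at A (4>1); II at A (4=4); III at C (8>2)).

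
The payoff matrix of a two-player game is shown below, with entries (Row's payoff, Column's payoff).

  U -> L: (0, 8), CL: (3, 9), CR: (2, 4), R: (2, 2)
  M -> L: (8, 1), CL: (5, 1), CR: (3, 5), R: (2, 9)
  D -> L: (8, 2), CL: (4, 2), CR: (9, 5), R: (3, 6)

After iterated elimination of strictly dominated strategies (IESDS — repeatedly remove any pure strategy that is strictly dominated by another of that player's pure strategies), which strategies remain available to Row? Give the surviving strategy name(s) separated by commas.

D

For Row, D strictly dominates U on the remaining columns (L: 8>0, CL: 4>3, CR: 9>2, R: 3>2); eliminate U.
Column's strategy L is strictly dominated by CR (M: 5>1, D: 5>2) and is removed.
Column's strategy CL is strictly dominated by CR (M: 5>1, D: 5>2) and is removed.
Row's strategy M is strictly dominated by D (CR: 9>3, R: 3>2) and is removed.
Column CR is eliminated: R beats it against every remaining row (D: 6>5).
Among the remaining strategies, none is strictly dominated by another pure strategy of the same player, so the elimination stops.
Surviving strategies — Row: {D}; Column: {R}.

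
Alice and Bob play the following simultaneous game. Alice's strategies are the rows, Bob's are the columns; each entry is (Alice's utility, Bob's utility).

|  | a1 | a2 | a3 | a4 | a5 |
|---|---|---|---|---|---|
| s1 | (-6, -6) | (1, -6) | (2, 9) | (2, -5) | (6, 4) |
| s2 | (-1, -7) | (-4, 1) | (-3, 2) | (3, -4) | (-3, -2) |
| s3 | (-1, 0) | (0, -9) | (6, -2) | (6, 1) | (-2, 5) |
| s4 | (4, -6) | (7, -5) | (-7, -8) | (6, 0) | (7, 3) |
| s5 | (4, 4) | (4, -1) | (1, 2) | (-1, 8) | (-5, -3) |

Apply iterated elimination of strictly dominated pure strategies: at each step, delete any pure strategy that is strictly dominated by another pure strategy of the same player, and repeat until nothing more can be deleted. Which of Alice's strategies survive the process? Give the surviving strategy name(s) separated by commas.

s1, s3, s4

Column a1 is eliminated: a4 beats it against every remaining row (s1: -5>-6, s2: -4>-7, s3: 1>0, s4: 0>-6, s5: 8>4).
For Alice, s3 strictly dominates s2 on the remaining columns (a2: 0>-4, a3: 6>-3, a4: 6>3, a5: -2>-3); eliminate s2.
Bob's strategy a2 is strictly dominated by a4 (s1: -5>-6, s3: 1>-9, s4: 0>-5, s5: 8>-1) and is removed.
Row s5 is eliminated: s1 beats it against every remaining column (a3: 2>1, a4: 2>-1, a5: 6>-5).
Bob's strategy a4 is strictly dominated by a5 (s1: 4>-5, s3: 5>1, s4: 3>0) and is removed.
Among the remaining strategies, none is strictly dominated by another pure strategy of the same player, so the elimination stops.
Surviving strategies — Alice: {s1, s3, s4}; Bob: {a3, a5}.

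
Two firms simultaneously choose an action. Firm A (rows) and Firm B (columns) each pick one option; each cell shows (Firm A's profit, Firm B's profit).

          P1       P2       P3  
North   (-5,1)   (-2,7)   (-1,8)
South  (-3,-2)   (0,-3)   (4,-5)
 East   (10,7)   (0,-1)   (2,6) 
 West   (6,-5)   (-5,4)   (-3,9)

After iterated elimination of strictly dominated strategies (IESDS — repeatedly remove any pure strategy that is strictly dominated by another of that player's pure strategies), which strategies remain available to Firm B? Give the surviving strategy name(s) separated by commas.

P1

Row North is eliminated: South beats it against every remaining column (P1: -3>-5, P2: 0>-2, P3: 4>-1).
For Firm A, East strictly dominates West on the remaining columns (P1: 10>6, P2: 0>-5, P3: 2>-3); eliminate West.
For Firm B, P1 strictly dominates P2 on the remaining rows (South: -2>-3, East: 7>-1); eliminate P2.
Column P3 is eliminated: P1 beats it against every remaining row (South: -2>-5, East: 7>6).
For Firm A, East strictly dominates South on the remaining columns (P1: 10>-3); eliminate South.
Among the remaining strategies, none is strictly dominated by another pure strategy of the same player, so the elimination stops.
Surviving strategies — Firm A: {East}; Firm B: {P1}.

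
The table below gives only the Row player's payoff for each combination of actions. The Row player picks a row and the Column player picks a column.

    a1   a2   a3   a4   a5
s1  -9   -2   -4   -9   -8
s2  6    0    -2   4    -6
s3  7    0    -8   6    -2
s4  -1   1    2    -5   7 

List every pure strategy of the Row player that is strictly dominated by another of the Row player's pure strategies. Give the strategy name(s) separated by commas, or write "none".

s1

s1 is strictly dominated by s2 (a1: 6>-9, a2: 0>-2, a3: -2>-4, a4: 4>-9, a5: -6>-8).
s2: no other strategy beats it everywhere (s1 at a1 (6>-9); s3 at a2 (0=0); s4 at a1 (6>-1)).
s3 is not dominated — it holds its own against s1 at a1 (7>-9); s2 at a1 (7>6); s4 at a1 (7>-1).
s4: no other strategy beats it everywhere (s1 at a1 (-1>-9); s2 at a2 (1>0); s3 at a2 (1>0)).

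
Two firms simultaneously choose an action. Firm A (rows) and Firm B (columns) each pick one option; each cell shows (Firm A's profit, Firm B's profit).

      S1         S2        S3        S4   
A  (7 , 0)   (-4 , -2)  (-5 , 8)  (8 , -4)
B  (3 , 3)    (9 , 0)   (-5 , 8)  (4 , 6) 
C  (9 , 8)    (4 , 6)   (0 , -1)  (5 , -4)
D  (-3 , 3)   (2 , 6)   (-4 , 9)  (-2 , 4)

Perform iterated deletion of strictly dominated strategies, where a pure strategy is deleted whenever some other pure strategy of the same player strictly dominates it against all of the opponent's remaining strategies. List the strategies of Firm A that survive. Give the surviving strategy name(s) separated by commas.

Firm A's strategy D is strictly dominated by C (S1: 9>-3, S2: 4>2, S3: 0>-4, S4: 5>-2) and is removed.
Firm B's strategy S2 is strictly dominated by S1 (A: 0>-2, B: 3>0, C: 8>6) and is removed.
For Firm A, C strictly dominates B on the remaining columns (S1: 9>3, S3: 0>-5, S4: 5>4); eliminate B.
Firm B's strategy S4 is strictly dominated by S1 (A: 0>-4, C: 8>-4) and is removed.
Firm A's strategy A is strictly dominated by C (S1: 9>7, S3: 0>-5) and is removed.
Column S3 is eliminated: S1 beats it against every remaining row (C: 8>-1).
Among the remaining strategies, none is strictly dominated by another pure strategy of the same player, so the elimination stops.
Surviving strategies — Firm A: {C}; Firm B: {S1}.

C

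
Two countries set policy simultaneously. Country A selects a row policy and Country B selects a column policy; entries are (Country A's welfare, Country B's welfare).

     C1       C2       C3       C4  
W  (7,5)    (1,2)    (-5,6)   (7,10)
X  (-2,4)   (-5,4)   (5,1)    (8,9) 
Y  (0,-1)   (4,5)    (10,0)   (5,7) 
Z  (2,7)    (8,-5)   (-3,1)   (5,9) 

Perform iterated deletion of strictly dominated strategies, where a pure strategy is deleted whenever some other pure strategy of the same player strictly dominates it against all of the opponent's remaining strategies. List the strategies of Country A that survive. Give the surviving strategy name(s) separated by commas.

Country B's strategy C1 is strictly dominated by C4 (W: 10>5, X: 9>4, Y: 7>-1, Z: 9>7) and is removed.
Country B's strategy C2 is strictly dominated by C4 (W: 10>2, X: 9>4, Y: 7>5, Z: 9>-5) and is removed.
Country A's strategy W is strictly dominated by X (C3: 5>-5, C4: 8>7) and is removed.
Row Z is eliminated: X beats it against every remaining column (C3: 5>-3, C4: 8>5).
Country B's strategy C3 is strictly dominated by C4 (X: 9>1, Y: 7>0) and is removed.
Row Y is eliminated: X beats it against every remaining column (C4: 8>5).
Among the remaining strategies, none is strictly dominated by another pure strategy of the same player, so the elimination stops.
Surviving strategies — Country A: {X}; Country B: {C4}.

X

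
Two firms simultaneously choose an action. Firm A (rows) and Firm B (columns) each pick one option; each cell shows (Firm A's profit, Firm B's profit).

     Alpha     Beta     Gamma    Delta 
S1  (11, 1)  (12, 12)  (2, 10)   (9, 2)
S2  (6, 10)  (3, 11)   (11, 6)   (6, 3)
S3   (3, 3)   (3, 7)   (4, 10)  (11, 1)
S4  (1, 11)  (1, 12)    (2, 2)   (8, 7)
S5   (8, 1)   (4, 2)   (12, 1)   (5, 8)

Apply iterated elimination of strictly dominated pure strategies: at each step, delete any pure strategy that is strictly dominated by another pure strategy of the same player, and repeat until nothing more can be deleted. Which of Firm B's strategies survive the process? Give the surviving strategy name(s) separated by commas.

Beta, Gamma, Delta

Firm A's strategy S4 is strictly dominated by S3 (Alpha: 3>1, Beta: 3>1, Gamma: 4>2, Delta: 11>8) and is removed.
Column Alpha is eliminated: Beta beats it against every remaining row (S1: 12>1, S2: 11>10, S3: 7>3, S5: 2>1).
Among the remaining strategies, none is strictly dominated by another pure strategy of the same player, so the elimination stops.
Surviving strategies — Firm A: {S1, S2, S3, S5}; Firm B: {Beta, Gamma, Delta}.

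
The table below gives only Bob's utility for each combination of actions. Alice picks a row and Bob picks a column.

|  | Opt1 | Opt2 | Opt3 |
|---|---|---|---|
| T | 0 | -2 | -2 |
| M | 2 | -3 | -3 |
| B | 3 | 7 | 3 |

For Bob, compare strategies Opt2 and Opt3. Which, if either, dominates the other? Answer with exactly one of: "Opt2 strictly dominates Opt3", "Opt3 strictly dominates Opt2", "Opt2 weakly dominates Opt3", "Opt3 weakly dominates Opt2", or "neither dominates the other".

Opt2's payoffs vs Opt3's, by Alice's action — T: -2=-2, M: -3=-3, B: 7>3.
Opt2 is at least as good everywhere and strictly better somewhere (tied only at T, M), so Opt2 weakly but not strictly dominates Opt3.

Opt2 weakly dominates Opt3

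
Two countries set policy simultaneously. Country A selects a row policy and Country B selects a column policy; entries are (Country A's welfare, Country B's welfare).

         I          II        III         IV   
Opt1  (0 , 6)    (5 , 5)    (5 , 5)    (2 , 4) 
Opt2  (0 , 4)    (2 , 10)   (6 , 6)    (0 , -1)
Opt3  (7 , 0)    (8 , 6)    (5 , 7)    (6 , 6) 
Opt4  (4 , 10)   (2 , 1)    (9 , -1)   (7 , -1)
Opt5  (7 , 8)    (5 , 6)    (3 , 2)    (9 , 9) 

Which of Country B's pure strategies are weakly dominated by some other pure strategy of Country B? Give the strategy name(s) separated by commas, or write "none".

none

I is not dominated — it holds its own against II at Opt1 (6>5); III at Opt1 (6>5); IV at Opt1 (6>4).
II is not dominated — it holds its own against I at Opt2 (10>4); III at Opt2 (10>6); IV at Opt1 (5>4).
III: no other strategy beats it everywhere (I at Opt2 (6>4); II at Opt3 (7>6); IV at Opt1 (5>4)).
IV: no other strategy beats it everywhere (I at Opt3 (6>0); II at Opt5 (9>6); III at Opt5 (9>2)).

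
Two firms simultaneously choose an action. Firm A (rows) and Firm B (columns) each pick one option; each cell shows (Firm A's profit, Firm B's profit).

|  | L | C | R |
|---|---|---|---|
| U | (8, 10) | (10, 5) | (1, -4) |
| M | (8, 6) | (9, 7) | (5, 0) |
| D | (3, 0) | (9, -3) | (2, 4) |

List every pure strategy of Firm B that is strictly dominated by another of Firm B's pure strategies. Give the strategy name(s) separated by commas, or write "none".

Nothing dominates L: C at U (10>5); R at U (10>-4).
C: no other strategy beats it everywhere (L at M (7>6); R at U (5>-4)).
R is not dominated — it holds its own against L at D (4>0); C at D (4>-3).

none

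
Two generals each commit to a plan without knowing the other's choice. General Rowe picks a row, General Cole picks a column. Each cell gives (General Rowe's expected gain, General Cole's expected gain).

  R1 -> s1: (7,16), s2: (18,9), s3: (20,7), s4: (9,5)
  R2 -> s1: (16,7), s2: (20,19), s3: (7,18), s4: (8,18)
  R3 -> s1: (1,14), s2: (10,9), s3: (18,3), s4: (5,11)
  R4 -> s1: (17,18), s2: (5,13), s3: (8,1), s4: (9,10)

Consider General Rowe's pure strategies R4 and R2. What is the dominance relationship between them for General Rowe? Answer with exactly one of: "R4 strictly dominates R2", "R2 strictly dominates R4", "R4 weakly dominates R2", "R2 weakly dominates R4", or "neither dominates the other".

neither dominates the other

Compare R4 to R2 across each opponent action: s1: 17>16, s2: 5<20, s3: 8>7, s4: 9>8.
R4 does better at s1, s3, s4 but worse at s2; neither strategy dominates the other.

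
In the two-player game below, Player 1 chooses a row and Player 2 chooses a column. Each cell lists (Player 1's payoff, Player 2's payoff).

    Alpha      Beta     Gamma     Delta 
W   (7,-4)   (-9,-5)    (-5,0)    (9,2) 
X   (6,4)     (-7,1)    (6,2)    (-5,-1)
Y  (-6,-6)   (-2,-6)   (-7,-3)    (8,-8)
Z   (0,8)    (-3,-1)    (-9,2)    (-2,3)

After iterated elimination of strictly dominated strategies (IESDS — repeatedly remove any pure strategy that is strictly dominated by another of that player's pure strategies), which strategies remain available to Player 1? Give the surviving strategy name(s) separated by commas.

Player 2's strategy Beta is strictly dominated by Gamma (W: 0>-5, X: 2>1, Y: -3>-6, Z: 2>-1) and is removed.
Player 1's strategy Y is strictly dominated by W (Alpha: 7>-6, Gamma: -5>-7, Delta: 9>8) and is removed.
Row Z is eliminated: W beats it against every remaining column (Alpha: 7>0, Gamma: -5>-9, Delta: 9>-2).
Among the remaining strategies, none is strictly dominated by another pure strategy of the same player, so the elimination stops.
Surviving strategies — Player 1: {W, X}; Player 2: {Alpha, Gamma, Delta}.

W, X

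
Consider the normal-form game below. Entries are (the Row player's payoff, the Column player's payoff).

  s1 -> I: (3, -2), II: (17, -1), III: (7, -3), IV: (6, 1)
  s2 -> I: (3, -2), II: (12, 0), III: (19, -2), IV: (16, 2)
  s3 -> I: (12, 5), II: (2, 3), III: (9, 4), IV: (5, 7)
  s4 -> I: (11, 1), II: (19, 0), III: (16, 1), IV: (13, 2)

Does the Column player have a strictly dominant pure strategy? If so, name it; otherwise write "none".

IV

IV vs I: s1: 1>-2, s2: 2>-2, s3: 7>5, s4: 2>1.
IV vs II: s1: 1>-1, s2: 2>0, s3: 7>3, s4: 2>0.
IV vs III: s1: 1>-3, s2: 2>-2, s3: 7>4, s4: 2>1.
IV strictly beats every other strategy against every opponent action, so it is strictly dominant.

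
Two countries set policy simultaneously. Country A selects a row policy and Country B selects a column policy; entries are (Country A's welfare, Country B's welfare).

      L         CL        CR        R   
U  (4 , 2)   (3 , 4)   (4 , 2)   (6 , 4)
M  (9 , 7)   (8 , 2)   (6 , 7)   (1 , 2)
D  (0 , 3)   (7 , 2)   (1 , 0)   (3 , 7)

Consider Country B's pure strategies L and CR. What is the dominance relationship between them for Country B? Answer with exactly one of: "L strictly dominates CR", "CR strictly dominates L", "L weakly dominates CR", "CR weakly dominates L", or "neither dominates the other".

L weakly dominates CR

Compare L to CR across each choice by Country A: U: 2=2, M: 7=7, D: 3>0.
L is at least as good everywhere and strictly better somewhere (tied only at U, M), so L weakly but not strictly dominates CR.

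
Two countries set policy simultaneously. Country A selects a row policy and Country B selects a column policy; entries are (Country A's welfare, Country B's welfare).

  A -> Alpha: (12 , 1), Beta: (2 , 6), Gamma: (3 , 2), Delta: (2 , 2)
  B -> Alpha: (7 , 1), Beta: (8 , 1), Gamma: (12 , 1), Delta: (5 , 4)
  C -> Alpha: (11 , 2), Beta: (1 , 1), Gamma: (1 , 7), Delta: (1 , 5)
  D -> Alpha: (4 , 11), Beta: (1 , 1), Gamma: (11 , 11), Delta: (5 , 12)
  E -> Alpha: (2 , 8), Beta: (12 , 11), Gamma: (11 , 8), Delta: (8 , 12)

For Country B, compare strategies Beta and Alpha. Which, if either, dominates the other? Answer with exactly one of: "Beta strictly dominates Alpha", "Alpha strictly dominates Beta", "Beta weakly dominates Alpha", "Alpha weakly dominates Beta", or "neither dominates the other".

Beta's payoffs vs Alpha's, by Country A's action — A: 6>1, B: 1=1, C: 1<2, D: 1<11, E: 11>8.
Beta does better at A, E but worse at C, D; neither strategy dominates the other.

neither dominates the other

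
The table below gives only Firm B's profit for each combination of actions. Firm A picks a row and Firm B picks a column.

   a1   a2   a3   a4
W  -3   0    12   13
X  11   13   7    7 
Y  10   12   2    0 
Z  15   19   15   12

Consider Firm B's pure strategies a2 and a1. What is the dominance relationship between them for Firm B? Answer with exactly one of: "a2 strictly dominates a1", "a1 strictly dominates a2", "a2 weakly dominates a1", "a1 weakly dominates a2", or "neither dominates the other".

a2 strictly dominates a1

Compare a2 to a1 across every action of Firm A: W: 0>-3, X: 13>11, Y: 12>10, Z: 19>15.
a2 gives a strictly higher payoff against every action of Firm A, so a2 strictly dominates a1.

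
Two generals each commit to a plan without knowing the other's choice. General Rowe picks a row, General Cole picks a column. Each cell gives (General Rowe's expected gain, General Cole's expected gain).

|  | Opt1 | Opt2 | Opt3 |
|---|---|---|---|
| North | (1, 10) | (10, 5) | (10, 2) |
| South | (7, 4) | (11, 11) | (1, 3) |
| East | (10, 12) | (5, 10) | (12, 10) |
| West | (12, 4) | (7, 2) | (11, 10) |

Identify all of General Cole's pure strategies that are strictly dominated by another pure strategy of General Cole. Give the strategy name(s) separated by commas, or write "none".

none

Opt1 is not dominated — it holds its own against Opt2 at North (10>5); Opt3 at North (10>2).
Opt2 is not dominated — it holds its own against Opt1 at South (11>4); Opt3 at North (5>2).
Opt3 is not dominated — it holds its own against Opt1 at West (10>4); Opt2 at East (10=10).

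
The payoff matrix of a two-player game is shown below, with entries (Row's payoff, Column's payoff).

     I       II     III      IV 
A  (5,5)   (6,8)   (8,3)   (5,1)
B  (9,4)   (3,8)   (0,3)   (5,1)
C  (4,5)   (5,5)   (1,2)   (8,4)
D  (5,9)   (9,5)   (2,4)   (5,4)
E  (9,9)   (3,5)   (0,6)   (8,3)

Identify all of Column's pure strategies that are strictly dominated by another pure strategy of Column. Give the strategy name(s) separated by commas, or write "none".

Nothing dominates I: II at C (5=5); III at A (5>3); IV at A (5>1).
II: no other strategy beats it everywhere (I at A (8>5); III at A (8>3); IV at A (8>1)).
III is strictly dominated by I (A: 5>3, B: 4>3, C: 5>2, D: 9>4, E: 9>6).
IV is strictly dominated by I (A: 5>1, B: 4>1, C: 5>4, D: 9>4, E: 9>3).

III, IV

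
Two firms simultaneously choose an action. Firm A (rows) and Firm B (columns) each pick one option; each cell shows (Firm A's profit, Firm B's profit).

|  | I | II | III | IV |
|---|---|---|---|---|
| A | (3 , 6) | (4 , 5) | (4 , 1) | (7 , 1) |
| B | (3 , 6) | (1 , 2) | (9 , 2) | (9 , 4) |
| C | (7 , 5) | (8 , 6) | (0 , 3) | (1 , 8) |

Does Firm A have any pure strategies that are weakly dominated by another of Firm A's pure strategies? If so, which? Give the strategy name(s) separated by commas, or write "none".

Nothing dominates A: B at II (4>1); C at III (4>0).
B: no other strategy beats it everywhere (A at III (9>4); C at III (9>0)).
Nothing dominates C: A at I (7>3); B at I (7>3).

none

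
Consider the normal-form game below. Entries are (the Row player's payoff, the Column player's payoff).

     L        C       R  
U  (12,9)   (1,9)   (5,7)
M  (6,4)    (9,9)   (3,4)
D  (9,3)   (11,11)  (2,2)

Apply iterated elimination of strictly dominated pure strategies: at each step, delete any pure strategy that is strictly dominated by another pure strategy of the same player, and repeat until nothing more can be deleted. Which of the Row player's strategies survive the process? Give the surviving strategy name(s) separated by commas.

U, D

The Column player's strategy R is strictly dominated by C (U: 9>7, M: 9>4, D: 11>2) and is removed.
Row M is eliminated: D beats it against every remaining column (L: 9>6, C: 11>9).
Among the remaining strategies, none is strictly dominated by another pure strategy of the same player, so the elimination stops.
Surviving strategies — the Row player: {U, D}; the Column player: {L, C}.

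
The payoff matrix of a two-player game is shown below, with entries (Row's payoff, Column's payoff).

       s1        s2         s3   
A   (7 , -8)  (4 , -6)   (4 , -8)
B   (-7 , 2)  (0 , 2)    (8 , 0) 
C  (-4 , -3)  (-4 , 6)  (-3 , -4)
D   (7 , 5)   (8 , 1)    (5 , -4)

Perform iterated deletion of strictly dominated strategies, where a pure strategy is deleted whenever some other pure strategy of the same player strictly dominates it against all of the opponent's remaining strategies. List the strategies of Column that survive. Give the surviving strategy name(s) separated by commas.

For Row, A strictly dominates C on the remaining columns (s1: 7>-4, s2: 4>-4, s3: 4>-3); eliminate C.
For Column, s2 strictly dominates s3 on the remaining rows (A: -6>-8, B: 2>0, D: 1>-4); eliminate s3.
Row B is eliminated: A beats it against every remaining column (s1: 7>-7, s2: 4>0).
Among the remaining strategies, none is strictly dominated by another pure strategy of the same player, so the elimination stops.
Surviving strategies — Row: {A, D}; Column: {s1, s2}.

s1, s2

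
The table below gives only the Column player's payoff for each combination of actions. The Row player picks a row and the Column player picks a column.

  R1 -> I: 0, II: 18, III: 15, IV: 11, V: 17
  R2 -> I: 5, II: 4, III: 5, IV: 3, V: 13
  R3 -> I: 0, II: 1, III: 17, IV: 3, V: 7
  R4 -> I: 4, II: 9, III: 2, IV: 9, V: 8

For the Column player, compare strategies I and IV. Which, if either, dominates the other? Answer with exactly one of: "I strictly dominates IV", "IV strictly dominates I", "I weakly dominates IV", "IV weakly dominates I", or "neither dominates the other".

I's payoffs vs IV's, by the Row player's action — R1: 0<11, R2: 5>3, R3: 0<3, R4: 4<9.
I does better at R2 but worse at R1, R3, R4; neither strategy dominates the other.

neither dominates the other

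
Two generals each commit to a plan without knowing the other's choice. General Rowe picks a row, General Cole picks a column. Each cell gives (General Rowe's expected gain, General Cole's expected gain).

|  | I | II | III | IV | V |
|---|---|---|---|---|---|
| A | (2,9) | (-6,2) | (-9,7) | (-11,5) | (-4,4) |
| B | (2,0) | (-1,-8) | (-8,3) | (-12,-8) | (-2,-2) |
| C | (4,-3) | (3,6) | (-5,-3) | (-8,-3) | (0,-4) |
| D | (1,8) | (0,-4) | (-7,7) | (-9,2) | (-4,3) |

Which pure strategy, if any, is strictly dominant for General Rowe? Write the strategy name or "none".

C vs A: I: 4>2, II: 3>-6, III: -5>-9, IV: -8>-11, V: 0>-4.
C vs B: I: 4>2, II: 3>-1, III: -5>-8, IV: -8>-12, V: 0>-2.
C vs D: I: 4>1, II: 3>0, III: -5>-7, IV: -8>-9, V: 0>-4.
C strictly beats every other strategy against every opponent action, so it is strictly dominant.

C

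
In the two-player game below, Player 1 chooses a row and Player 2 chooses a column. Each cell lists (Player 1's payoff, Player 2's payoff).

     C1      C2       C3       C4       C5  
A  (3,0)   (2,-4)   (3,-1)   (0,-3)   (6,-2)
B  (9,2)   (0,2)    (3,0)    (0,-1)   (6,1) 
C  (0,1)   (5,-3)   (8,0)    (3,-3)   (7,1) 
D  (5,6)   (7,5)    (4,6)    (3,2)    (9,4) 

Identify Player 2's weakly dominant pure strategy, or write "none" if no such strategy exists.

C1

C1 vs C2: A: 0>-4, B: 2=2, C: 1>-3, D: 6>5.
C1 vs C3: A: 0>-1, B: 2>0, C: 1>0, D: 6=6.
C1 vs C4: A: 0>-3, B: 2>-1, C: 1>-3, D: 6>2.
C1 vs C5: A: 0>-2, B: 2>1, C: 1=1, D: 6>4.
C1 is at least as good as every other strategy against every opponent action, so it is weakly dominant.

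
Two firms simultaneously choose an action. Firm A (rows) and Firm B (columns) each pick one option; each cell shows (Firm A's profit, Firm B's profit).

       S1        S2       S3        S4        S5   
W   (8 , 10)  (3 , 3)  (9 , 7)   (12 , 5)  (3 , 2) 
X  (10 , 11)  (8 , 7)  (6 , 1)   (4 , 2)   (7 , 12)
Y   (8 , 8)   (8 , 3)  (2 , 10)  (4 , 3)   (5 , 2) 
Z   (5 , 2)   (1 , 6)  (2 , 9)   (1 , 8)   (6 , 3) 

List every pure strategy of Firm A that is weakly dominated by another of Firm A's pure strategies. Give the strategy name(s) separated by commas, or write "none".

Y, Z

Nothing dominates W: X at S3 (9>6); Y at S3 (9>2); Z at S1 (8>5).
X is not dominated — it holds its own against W at S1 (10>8); Y at S1 (10>8); Z at S1 (10>5).
X weakly dominates Y — S1: 10>8, S2: 8=8, S3: 6>2, S4: 4=4, S5: 7>5.
Z is weakly dominated by X (S1: 10>5, S2: 8>1, S3: 6>2, S4: 4>1, S5: 7>6).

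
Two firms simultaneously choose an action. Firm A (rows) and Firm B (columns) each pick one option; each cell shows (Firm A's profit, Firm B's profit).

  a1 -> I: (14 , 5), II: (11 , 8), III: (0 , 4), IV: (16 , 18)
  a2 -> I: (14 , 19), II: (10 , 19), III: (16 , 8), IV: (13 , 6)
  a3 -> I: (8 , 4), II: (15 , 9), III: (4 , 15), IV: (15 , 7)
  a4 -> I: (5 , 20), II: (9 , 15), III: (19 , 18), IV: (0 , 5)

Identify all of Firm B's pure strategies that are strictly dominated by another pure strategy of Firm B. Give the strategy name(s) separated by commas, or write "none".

none

Nothing dominates I: II at a2 (19=19); III at a1 (5>4); IV at a2 (19>6).
II: no other strategy beats it everywhere (I at a1 (8>5); III at a1 (8>4); IV at a2 (19>6)).
Nothing dominates III: I at a3 (15>4); II at a3 (15>9); IV at a2 (8>6).
IV is not dominated — it holds its own against I at a1 (18>5); II at a1 (18>8); III at a1 (18>4).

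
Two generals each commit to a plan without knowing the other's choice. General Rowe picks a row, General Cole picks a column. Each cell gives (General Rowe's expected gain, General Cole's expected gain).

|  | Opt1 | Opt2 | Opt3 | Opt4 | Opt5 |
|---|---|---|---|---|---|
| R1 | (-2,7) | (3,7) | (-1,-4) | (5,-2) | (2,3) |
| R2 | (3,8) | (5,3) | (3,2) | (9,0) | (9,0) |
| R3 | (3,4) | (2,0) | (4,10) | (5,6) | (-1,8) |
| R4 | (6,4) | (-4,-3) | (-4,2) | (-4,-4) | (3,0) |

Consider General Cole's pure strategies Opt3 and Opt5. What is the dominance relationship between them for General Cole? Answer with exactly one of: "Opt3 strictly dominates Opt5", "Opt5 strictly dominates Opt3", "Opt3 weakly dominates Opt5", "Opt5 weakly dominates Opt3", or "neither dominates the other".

Opt3's payoffs vs Opt5's, by General Rowe's action — R1: -4<3, R2: 2>0, R3: 10>8, R4: 2>0.
Opt3 does better at R2, R3, R4 but worse at R1; neither strategy dominates the other.

neither dominates the other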